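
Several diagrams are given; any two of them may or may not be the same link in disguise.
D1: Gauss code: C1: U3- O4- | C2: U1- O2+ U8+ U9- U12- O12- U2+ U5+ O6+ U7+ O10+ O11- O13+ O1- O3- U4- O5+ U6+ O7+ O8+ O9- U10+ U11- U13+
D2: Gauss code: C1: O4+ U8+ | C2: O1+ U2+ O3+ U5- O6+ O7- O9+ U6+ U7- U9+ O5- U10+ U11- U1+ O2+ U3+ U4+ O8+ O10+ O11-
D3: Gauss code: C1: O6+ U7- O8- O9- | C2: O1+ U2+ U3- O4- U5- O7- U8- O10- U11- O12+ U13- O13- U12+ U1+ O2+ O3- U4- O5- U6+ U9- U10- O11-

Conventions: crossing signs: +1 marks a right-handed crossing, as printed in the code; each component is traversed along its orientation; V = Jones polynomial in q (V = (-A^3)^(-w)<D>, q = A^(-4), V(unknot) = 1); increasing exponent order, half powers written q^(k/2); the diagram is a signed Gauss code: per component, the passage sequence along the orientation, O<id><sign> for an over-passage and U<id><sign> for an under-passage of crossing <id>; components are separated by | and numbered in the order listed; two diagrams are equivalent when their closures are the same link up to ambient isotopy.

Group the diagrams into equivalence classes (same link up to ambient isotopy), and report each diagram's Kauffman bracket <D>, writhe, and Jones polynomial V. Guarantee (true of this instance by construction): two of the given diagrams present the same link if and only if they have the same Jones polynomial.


equivalence classes: {D1} | {D2} | {D3}
D1 (bracket -A^-11 + A^-7 - A^-3 + 2A + A^9; 13 crossings at w = +1): V = -q^(-3/2) - 2q^(1/2) + q^(3/2) - q^(5/2) + q^(7/2)
V(D2) = -q^(3/2) - 2q^(7/2) + q^(9/2) - q^(11/2) + q^(13/2)  (w +5, c 11, <D> = -A^-11 + A^-7 - A^-3 + 2A + A^9)
V(D3) = q^(-13/2) - q^(-11/2) + q^(-9/2) - 2q^(-7/2) - q^(-3/2)  (w -5, c 13, <D> = A^-9 + 2A^-1 - A^3 + A^7 - A^11)
observation: V(q) takes 3 values over 3 diagrams, fixing the grouping


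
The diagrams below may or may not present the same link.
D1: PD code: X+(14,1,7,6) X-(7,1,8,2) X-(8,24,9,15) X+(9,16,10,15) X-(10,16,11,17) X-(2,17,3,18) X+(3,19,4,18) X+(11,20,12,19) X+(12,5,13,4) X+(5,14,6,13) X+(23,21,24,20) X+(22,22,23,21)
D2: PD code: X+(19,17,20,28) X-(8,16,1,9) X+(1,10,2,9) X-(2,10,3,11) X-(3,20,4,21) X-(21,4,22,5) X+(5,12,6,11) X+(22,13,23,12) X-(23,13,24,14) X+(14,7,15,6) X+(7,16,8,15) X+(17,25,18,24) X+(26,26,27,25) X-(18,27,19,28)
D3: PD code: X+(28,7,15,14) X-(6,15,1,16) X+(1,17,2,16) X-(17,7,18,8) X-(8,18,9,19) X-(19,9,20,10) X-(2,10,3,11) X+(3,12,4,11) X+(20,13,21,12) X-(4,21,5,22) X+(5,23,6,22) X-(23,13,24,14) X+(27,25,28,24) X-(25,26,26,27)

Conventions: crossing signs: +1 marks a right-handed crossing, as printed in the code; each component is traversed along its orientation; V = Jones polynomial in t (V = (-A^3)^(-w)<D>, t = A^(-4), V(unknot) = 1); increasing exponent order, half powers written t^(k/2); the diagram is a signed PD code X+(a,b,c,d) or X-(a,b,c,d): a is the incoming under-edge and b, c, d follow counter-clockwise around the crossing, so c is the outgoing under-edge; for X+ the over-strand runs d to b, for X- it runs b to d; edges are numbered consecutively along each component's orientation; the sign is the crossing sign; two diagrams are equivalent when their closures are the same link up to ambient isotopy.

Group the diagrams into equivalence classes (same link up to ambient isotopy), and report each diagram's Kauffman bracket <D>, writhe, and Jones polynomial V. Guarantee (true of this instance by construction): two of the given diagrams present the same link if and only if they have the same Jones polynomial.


grouping into links: {D1} | {D2} | {D3}
V(D1) = 1 + t + t^2 + t^3  (w +4, c 12, <D> = 1 + A^4 + A^8 + A^12)
V(D2) = t^-2 + 2 + t^2  [14 crossings, <D> = A^-2 + 2A^6 + A^14, w = +2]
D3 (bracket A^-6 + A^-2 + A^2 + A^6; 14 crossings at w = -2): V = t^-3 + t^-2 + t^-1 + 1
why: comparing 3 Jones polynomials yields 3 groups


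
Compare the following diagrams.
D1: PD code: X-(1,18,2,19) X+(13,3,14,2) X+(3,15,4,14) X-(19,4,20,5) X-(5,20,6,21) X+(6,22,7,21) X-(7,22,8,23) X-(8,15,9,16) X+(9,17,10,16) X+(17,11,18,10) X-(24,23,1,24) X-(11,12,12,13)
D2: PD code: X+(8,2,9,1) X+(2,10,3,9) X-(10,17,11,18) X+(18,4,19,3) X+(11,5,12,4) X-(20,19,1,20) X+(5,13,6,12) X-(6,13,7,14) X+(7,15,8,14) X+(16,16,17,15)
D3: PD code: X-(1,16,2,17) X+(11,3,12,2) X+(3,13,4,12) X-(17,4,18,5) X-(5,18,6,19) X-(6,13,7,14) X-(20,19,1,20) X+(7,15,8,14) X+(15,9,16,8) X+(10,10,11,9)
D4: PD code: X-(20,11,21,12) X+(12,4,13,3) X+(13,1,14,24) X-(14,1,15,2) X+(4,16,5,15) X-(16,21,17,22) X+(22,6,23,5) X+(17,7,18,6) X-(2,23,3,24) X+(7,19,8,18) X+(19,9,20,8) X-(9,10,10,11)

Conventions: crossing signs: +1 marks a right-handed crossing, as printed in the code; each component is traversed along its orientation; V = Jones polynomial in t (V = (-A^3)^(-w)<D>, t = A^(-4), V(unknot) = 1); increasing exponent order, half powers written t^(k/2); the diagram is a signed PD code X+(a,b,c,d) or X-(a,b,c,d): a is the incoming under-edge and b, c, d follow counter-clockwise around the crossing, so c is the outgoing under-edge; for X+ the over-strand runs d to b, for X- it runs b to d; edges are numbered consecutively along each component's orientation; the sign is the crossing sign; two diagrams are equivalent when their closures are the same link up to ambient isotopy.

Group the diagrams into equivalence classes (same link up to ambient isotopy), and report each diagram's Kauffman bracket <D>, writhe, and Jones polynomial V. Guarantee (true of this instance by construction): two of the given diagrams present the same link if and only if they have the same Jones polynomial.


grouping into links: {D1, D3} | {D2, D4}
V(D1) = -t^-3 + 2t^-2 - 2t^-1 + 3 - 2t + 2t^2 - t^3  (w -2, c 12, <D> = -A^-18 + 2A^-14 - 2A^-10 + 3A^-6 - 2A^-2 + 2A^2 - A^6)
D2 (bracket -A^-12 + A^-8 - A^-4 + 2 - A^4 + A^8; 10 crossings at w = +4): V = t - t^2 + 2t^3 - t^4 + t^5 - t^6
D3 (bracket -A^-12 + 2A^-8 - 2A^-4 + 3 - 2A^4 + 2A^8 - A^12; 10 crossings at w = 0): V = -t^-3 + 2t^-2 - 2t^-1 + 3 - 2t + 2t^2 - t^3
V(D4) = t - t^2 + 2t^3 - t^4 + t^5 - t^6  (w +2, c 12, <D> = -A^-18 + A^-14 - A^-10 + 2A^-6 - A^-2 + A^2)
why: V(t) takes 2 values over 4 diagrams, fixing the grouping


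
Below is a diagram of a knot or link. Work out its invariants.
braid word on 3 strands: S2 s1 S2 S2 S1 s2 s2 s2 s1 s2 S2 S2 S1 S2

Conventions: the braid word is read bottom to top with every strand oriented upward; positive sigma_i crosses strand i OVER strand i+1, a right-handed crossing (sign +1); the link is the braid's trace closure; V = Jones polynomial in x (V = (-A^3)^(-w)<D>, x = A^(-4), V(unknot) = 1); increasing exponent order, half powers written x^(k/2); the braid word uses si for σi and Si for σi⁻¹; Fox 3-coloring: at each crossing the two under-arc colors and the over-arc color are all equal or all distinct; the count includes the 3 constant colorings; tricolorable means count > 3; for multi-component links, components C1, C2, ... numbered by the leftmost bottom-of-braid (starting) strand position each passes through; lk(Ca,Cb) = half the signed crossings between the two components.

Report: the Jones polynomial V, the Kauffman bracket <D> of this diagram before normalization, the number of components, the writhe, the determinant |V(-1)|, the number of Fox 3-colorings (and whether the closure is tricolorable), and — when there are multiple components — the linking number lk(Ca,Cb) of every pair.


V(x) = -x^-5 + x^-4 - x^-3 + 2x^-2 - x^-1 + 2 - x
bracket: -A^-10 + 2A^-6 - A^-2 + 2A^2 - A^6 + A^10 - A^14, w = -2
1 component, writhe -2, over 14 crossings
det 9, colorings 9 of 3^14 — tricolorable
observation: V spans 6 powers of x: at least 6 crossings in any diagram


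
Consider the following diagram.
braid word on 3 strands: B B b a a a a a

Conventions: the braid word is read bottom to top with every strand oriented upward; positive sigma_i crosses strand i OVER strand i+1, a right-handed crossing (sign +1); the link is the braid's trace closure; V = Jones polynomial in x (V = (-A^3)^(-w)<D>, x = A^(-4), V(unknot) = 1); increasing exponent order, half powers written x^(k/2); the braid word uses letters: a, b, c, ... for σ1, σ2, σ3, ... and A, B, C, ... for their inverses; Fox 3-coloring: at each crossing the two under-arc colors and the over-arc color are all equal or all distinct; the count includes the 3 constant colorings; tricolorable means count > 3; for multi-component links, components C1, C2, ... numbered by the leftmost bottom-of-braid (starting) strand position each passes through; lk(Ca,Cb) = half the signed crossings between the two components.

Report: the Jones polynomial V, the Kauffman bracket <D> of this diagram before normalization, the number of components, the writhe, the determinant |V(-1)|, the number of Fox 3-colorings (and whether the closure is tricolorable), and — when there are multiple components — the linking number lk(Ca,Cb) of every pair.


V(x) = x^2 + x^4 - x^5 + x^6 - x^7
bracket: -A^-16 + A^-12 - A^-8 + A^-4 + A^4, w = +4
1 component, writhe +4, over 8 crossings
det 5, colorings 3 of 3^8 — not tricolorable
observation: det 5 = |V(-1)|; not divisible by 3, so not tricolorable


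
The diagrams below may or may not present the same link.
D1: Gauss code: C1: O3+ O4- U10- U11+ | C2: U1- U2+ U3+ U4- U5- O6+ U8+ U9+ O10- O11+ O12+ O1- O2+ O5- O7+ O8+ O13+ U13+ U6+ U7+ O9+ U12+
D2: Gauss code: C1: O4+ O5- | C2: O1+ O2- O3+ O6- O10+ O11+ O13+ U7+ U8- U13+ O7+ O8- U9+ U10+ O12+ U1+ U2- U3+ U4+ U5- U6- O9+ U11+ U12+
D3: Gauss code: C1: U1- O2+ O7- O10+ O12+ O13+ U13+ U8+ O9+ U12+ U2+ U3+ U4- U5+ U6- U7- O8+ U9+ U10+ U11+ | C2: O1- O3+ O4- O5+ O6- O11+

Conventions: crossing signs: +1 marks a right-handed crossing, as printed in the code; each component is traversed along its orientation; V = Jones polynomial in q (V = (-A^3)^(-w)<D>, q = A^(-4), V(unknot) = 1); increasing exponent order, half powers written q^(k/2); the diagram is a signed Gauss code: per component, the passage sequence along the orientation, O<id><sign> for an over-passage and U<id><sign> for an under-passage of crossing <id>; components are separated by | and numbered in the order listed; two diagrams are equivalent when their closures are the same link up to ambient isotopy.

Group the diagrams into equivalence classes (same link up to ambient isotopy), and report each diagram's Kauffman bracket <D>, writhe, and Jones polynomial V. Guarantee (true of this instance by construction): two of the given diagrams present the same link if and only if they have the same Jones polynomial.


grouping into links: {D1, D2, D3}
V(D1) = -q^(1/2) - q^(3/2) - q^(5/2) + q^(9/2)  (w +5, c 13, <D> = -A^-3 + A^5 + A^9 + A^13)
D2 (bracket -A^-3 + A^5 + A^9 + A^13; 13 crossings at w = +5): V = -q^(1/2) - q^(3/2) - q^(5/2) + q^(9/2)
V(D3) = -q^(1/2) - q^(3/2) - q^(5/2) + q^(9/2)  (w +5, c 13, <D> = -A^-3 + A^5 + A^9 + A^13)
key observation: all 3 diagrams share one V(q), hence one class


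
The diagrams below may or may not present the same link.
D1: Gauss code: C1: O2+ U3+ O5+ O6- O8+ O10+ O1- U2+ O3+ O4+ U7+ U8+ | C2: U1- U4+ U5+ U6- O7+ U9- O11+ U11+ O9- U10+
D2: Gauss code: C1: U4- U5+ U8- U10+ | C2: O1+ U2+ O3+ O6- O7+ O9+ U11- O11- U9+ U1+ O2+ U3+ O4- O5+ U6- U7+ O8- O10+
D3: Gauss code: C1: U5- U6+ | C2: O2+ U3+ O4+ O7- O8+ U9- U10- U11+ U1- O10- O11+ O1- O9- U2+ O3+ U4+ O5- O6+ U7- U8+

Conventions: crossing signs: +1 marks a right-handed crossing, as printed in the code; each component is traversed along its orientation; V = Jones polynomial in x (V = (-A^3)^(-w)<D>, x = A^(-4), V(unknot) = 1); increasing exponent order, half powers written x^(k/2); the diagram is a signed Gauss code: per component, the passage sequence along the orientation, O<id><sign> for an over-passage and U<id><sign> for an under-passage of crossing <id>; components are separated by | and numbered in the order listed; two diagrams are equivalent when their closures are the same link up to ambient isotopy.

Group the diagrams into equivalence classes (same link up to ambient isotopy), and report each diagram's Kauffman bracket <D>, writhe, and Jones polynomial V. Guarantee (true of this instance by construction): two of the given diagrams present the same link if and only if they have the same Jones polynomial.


classes: {D1} | {D2, D3}
V(D1) = -x^(3/2) - 2x^(7/2) + x^(9/2) - x^(11/2) + x^(13/2)  [11 crossings, <D> = -A^-11 + A^-7 - A^-3 + 2A + A^9, w = +5]
V(D2) = -x^(1/2) - x^(3/2) - x^(5/2) + x^(9/2)  (w +3, c 11, <D> = -A^-9 + A^-1 + A^3 + A^7)
V(D3) = -x^(1/2) - x^(3/2) - x^(5/2) + x^(9/2)  [11 crossings, <D> = -A^-15 + A^-7 + A^-3 + A, w = +1]
note: 2 classes among 3 diagrams; unequal V(x) rules out equality


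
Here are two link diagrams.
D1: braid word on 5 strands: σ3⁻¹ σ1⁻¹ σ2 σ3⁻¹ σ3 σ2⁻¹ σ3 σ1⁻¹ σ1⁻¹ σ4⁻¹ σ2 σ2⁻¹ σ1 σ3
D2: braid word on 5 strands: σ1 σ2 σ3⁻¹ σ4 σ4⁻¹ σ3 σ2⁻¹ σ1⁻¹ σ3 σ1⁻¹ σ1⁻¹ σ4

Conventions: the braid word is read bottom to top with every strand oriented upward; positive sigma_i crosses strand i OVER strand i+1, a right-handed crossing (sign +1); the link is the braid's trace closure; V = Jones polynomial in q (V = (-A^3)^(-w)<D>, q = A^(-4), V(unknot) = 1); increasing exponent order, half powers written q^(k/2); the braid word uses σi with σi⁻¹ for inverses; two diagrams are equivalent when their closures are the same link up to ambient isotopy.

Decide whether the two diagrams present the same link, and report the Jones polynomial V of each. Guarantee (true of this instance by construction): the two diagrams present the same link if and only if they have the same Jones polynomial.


equivalent: yes
D1 (bracket A^-6 + A^-2 + A^2 + A^6; 14 crossings at w = -2): V = q^-3 + q^-2 + q^-1 + 1
V(D2) = q^-3 + q^-2 + q^-1 + 1  [12 crossings, <D> = 1 + A^4 + A^8 + A^12, w = 0]
observation: one V(q) for all 2 diagrams — one class (guaranteed)


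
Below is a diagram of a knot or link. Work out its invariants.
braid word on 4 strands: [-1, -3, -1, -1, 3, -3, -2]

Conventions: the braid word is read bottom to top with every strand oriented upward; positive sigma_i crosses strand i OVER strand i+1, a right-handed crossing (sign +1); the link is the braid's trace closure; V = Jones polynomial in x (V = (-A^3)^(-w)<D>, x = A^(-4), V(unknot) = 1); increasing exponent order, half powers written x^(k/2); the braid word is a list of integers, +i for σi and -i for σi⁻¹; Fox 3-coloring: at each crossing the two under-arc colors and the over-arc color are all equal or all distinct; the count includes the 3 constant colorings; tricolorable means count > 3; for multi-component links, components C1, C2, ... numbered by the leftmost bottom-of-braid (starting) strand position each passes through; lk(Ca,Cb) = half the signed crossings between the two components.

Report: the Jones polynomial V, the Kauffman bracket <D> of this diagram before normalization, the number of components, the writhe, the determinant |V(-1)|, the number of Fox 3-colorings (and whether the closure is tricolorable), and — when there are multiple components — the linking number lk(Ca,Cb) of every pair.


Jones polynomial: V(x) = -x^-4 + x^-3 + x^-1
<D> = -A^-11 - A^-3 + A; writhe -5
components 1, writhe -5 (7 crossings)
3-colorings: 9 of 3^7, det 3 — tricolorable
note: free reduction leaves σ1⁻¹ σ3⁻¹ σ1⁻¹ σ1⁻¹ σ2⁻¹ of the original 7 letters


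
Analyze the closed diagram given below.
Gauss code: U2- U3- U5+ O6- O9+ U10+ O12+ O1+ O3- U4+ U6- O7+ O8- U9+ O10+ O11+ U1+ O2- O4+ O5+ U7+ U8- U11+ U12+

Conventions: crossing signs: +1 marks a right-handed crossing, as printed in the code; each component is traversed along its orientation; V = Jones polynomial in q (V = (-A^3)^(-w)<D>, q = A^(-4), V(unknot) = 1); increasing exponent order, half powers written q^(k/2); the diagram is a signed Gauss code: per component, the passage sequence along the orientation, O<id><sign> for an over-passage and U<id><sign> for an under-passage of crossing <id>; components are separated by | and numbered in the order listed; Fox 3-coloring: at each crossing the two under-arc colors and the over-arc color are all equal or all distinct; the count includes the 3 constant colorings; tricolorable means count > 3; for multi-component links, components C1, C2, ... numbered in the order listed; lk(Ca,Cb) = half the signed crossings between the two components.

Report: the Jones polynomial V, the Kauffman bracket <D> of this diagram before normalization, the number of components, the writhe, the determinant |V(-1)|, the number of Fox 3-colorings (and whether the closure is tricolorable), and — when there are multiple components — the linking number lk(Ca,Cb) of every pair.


V(q) = q + q^3 - q^4
bracket: -A^-4 + 1 + A^8, w = +4
1 component, writhe +4, over 12 crossings
det 3, colorings 9 of 3^12 — tricolorable
observation: w = +4 shifts under R1 moves; the (-A^3)^(-4) factor cancels that in V


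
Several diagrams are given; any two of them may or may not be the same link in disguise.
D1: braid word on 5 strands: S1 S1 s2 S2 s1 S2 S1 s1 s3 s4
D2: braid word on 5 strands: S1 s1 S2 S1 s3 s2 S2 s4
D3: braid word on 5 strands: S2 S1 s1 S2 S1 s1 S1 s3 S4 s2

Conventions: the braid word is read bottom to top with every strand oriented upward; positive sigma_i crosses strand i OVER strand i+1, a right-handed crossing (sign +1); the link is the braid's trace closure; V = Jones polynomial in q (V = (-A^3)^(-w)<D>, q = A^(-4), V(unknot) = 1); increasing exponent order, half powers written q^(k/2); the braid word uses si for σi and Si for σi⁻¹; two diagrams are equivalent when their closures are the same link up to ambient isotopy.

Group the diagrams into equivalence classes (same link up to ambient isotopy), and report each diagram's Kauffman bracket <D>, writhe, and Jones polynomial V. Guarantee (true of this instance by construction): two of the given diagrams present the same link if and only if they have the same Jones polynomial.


grouping into links: {D1, D2, D3}
V(D1) = 1  (w 0, c 10, <D> = 1)
V(D2) = 1  (w 0, c 8, <D> = 1)
V(D3) = 1  [10 crossings, <D> = A^-6, w = -2]
why: one V(q) for all 3 diagrams — one class (guaranteed)


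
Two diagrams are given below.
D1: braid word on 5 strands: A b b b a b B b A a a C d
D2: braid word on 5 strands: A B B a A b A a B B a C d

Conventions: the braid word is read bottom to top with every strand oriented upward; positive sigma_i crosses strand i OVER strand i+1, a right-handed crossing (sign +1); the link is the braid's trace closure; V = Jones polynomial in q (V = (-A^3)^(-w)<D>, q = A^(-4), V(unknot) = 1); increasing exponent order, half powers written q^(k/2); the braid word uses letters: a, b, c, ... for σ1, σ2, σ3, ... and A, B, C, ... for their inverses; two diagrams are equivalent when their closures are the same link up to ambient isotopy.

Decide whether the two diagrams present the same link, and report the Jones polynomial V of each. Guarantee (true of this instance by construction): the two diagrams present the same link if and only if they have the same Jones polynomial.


equivalent: no
D1 (bracket A^-7 - A^-3 + A + A^9; 13 crossings at w = +5): V = -q^(3/2) - q^(7/2) + q^(9/2) - q^(11/2)
V(D2) = q^(-9/2) - q^(-5/2) - q^(-3/2) - q^(-1/2)  (w -3, c 13, <D> = A^-7 + A^-3 + A - A^9)
key observation: comparing 2 Jones polynomials yields 2 groups


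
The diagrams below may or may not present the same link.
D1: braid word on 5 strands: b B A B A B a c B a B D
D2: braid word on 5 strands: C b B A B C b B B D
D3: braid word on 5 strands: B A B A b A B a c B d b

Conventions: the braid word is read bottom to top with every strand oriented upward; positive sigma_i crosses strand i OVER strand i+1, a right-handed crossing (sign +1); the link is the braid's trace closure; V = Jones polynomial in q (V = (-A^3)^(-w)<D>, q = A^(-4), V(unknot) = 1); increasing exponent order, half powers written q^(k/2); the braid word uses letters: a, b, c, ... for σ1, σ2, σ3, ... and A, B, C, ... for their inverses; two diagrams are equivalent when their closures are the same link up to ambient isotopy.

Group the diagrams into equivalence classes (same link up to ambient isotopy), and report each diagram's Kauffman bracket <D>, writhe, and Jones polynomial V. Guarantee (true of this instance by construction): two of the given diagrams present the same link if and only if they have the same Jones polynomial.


equivalence classes: {D1, D3} | {D2}
D1 (bracket A^-8 - A^-4 + 2 - A^4 + A^8 - A^12; 12 crossings at w = -4): V = -q^-6 + q^-5 - q^-4 + 2q^-3 - q^-2 + q^-1
V(D2) = -q^-4 + q^-3 + q^-1  [10 crossings, <D> = A^-14 + A^-6 - A^-2, w = -6]
V(D3) = -q^-6 + q^-5 - q^-4 + 2q^-3 - q^-2 + q^-1  (w -2, c 12, <D> = A^-2 - A^2 + 2A^6 - A^10 + A^14 - A^18)
observation: comparing 3 Jones polynomials yields 2 groups


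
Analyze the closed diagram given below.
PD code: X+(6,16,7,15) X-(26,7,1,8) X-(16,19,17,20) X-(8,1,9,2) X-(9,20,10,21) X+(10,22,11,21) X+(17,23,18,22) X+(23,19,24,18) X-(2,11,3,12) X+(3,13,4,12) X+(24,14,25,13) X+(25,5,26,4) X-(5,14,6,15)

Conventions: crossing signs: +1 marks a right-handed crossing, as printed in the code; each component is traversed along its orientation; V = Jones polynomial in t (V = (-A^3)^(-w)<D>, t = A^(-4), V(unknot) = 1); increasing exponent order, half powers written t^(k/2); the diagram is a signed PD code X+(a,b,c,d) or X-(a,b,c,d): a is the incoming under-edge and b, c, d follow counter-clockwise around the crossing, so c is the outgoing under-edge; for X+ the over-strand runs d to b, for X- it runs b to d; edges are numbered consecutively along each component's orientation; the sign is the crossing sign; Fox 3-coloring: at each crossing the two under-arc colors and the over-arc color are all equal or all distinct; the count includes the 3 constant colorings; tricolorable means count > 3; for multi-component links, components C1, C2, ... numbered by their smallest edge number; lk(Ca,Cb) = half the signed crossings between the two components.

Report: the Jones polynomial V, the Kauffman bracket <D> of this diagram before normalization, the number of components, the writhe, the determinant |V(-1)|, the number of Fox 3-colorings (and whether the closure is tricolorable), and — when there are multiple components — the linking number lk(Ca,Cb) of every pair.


V(t) = 1
bracket: -A^3, w = +1
1 component, writhe +1, over 13 crossings
det 1, colorings 3 of 3^13 — not tricolorable
observation: w = +1 (over 13 crossings) is diagram-only; (-A^3)^(-1) removes it from V


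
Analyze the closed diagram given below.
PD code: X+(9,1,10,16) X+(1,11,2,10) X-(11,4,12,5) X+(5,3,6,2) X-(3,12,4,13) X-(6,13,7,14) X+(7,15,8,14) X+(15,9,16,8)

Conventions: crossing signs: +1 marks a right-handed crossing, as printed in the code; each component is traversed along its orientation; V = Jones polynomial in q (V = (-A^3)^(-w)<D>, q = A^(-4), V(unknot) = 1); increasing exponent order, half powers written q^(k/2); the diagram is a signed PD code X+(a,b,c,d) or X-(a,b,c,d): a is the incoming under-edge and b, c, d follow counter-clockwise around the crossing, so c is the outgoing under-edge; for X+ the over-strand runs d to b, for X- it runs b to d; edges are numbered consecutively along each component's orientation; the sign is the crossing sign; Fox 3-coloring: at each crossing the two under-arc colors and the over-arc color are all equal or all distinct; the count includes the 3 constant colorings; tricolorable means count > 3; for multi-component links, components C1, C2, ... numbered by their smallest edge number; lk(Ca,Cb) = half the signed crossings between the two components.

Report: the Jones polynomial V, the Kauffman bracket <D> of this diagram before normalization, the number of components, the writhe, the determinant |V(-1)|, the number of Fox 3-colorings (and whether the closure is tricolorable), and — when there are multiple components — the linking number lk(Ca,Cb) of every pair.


V(q) = q^-1 - 1 + 2q - 2q^2 + 2q^3 - 2q^4 + q^5
bracket: A^-14 - 2A^-10 + 2A^-6 - 2A^-2 + 2A^2 - A^6 + A^10, w = +2
1 component, writhe +2, over 8 crossings
det 11, colorings 3 of 3^8 — not tricolorable
observation: the span of V is 6, forcing >= 6 crossings in any diagram


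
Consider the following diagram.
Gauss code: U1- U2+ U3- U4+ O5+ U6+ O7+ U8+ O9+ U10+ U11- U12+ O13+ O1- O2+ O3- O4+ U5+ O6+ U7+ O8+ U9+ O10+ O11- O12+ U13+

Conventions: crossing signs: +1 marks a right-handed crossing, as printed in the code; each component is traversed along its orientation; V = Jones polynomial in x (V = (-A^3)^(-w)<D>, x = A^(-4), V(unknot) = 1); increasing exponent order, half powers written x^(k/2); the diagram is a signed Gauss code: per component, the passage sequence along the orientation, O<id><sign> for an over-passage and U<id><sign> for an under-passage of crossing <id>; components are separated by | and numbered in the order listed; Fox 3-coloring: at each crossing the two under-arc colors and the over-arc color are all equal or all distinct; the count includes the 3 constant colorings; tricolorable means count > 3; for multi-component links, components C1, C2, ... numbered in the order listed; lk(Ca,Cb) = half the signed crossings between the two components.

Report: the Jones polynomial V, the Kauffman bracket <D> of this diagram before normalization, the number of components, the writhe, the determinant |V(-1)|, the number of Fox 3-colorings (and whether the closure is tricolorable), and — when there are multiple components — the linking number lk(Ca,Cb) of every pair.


V(x) = x^3 + x^5 - x^6 + x^7 - x^8 + x^9 - x^10
bracket: A^-19 - A^-15 + A^-11 - A^-7 + A^-3 - A - A^9, w = +7
1 component, writhe +7, over 13 crossings
det 7, colorings 3 of 3^13 — not tricolorable
observation: w = +7 (over 13 crossings) is diagram-only; (-A^3)^(-7) removes it from V


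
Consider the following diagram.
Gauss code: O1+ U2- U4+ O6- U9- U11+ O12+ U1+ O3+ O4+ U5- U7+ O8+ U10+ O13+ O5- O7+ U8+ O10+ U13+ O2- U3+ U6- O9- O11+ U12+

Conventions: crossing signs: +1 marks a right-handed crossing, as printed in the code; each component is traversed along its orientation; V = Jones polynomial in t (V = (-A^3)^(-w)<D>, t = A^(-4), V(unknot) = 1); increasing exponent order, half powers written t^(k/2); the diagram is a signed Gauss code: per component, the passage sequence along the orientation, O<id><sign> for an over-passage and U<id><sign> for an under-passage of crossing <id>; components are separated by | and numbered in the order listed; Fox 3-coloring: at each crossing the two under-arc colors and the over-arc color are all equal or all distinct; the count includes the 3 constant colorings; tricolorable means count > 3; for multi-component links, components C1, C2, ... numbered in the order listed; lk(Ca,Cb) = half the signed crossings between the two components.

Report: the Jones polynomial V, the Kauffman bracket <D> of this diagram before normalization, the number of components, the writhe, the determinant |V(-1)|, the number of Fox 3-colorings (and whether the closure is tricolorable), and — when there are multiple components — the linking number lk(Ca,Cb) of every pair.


Jones polynomial: V(t) = t + t^3 - t^4
<D> = A^-1 - A^3 - A^11; writhe +5
components 1, writhe +5 (13 crossings)
3-colorings: 9 of 3^13, det 3 — tricolorable
note: det 3 = |V(-1)|; divisible by 3, so tricolorable


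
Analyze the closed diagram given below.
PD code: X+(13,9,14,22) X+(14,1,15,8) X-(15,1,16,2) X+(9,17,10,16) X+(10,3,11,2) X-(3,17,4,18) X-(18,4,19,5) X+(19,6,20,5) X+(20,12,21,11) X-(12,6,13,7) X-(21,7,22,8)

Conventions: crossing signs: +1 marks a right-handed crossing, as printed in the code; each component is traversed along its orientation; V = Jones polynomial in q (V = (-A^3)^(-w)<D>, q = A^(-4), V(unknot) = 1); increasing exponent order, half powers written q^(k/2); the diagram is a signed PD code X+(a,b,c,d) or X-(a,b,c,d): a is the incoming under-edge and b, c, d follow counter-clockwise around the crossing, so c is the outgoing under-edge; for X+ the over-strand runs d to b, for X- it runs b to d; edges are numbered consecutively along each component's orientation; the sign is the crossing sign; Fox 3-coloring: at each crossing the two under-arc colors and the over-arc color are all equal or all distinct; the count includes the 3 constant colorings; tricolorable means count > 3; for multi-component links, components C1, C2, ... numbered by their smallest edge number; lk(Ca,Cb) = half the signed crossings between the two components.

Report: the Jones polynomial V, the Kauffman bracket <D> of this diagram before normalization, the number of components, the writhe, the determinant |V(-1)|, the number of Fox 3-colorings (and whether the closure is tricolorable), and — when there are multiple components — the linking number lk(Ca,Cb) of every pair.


V(q) = -q^(-3/2) - 2q^(1/2) + q^(3/2) - q^(5/2) + q^(7/2)
bracket: -A^-11 + A^-7 - A^-3 + 2A + A^9, w = +1
2 components, writhe +1, over 11 crossings
lk(C1,C2) = -1
det 6, colorings 9 of 3^11 — tricolorable
observation: |V(-1)| = 6: so tricolorable, since 3 divides 6


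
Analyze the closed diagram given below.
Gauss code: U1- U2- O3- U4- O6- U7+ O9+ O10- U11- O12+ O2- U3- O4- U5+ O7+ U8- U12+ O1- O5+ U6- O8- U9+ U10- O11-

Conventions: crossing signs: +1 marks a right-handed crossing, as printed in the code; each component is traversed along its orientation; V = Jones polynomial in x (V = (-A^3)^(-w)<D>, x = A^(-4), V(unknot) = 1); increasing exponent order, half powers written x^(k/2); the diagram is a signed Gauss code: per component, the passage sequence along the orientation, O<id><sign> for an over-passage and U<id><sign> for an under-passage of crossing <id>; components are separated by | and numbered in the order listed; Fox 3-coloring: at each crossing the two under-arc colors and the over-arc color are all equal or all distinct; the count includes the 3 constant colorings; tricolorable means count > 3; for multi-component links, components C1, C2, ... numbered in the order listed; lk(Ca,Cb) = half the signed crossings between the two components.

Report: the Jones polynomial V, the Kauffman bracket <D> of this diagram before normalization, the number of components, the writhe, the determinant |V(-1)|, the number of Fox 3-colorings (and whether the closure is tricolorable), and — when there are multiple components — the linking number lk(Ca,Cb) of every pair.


Jones polynomial: V(x) = -x^-8 + 2x^-7 - 3x^-6 + 4x^-5 - 5x^-4 + 5x^-3 - 3x^-2 + 3x^-1 - 1
<D> = -A^-12 + 3A^-8 - 3A^-4 + 5 - 5A^4 + 4A^8 - 3A^12 + 2A^16 - A^20; writhe -4
components 1, writhe -4 (12 crossings)
3-colorings: 9 of 3^12, det 27 — tricolorable
note: the span of V is 8, forcing >= 8 crossings in any diagram


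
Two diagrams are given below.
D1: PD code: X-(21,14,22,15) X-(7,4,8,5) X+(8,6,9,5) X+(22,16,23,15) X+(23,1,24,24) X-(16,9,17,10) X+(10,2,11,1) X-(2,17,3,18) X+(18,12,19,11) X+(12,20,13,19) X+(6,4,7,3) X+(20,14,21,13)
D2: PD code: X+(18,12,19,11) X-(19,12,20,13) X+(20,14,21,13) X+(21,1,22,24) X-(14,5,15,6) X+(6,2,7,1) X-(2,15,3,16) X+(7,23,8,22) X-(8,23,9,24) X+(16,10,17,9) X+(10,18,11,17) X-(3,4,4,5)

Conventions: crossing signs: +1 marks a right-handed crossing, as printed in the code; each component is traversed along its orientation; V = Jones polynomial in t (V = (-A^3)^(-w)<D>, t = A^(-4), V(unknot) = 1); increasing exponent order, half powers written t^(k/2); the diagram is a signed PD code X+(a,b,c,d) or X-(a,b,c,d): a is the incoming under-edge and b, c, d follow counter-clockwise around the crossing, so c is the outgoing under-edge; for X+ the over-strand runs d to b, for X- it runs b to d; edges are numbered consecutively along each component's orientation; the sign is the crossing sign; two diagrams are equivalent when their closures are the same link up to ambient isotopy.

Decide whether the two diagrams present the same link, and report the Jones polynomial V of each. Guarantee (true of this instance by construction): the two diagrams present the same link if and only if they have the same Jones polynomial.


equivalent: yes
V(D1) = t^-1 - 1 + 2t - 2t^2 + 2t^3 - 2t^4 + t^5  (w +4, c 12, <D> = A^-8 - 2A^-4 + 2 - 2A^4 + 2A^8 - A^12 + A^16)
V(D2) = t^-1 - 1 + 2t - 2t^2 + 2t^3 - 2t^4 + t^5  (w +2, c 12, <D> = A^-14 - 2A^-10 + 2A^-6 - 2A^-2 + 2A^2 - A^6 + A^10)
why: one V(t) for all 2 diagrams — one class (guaranteed)


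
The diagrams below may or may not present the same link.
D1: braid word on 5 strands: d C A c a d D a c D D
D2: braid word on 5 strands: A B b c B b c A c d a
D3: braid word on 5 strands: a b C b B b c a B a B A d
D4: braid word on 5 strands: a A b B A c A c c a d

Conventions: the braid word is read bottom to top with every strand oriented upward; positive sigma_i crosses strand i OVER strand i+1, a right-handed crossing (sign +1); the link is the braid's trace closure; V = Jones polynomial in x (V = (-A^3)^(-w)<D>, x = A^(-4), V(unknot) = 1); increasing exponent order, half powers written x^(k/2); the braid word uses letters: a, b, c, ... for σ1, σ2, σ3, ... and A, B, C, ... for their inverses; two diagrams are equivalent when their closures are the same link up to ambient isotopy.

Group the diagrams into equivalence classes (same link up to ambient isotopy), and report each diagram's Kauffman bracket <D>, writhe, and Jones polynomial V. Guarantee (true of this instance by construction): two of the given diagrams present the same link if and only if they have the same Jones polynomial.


equivalence classes: {D1} | {D3} | {D2, D4}
D1 (bracket A + A^5; 11 crossings at w = +1): V = -x^(-1/2) - x^(1/2)
V(D2) = -x^(1/2) - x^(3/2) - x^(5/2) + x^(9/2)  (w +3, c 11, <D> = -A^-9 + A^-1 + A^3 + A^7)
D3 (bracket A^-1 + A^7; 13 crossings at w = +3): V = -x^(1/2) - x^(5/2)
D4 (bracket -A^-9 + A^-1 + A^3 + A^7; 11 crossings at w = +3): V = -x^(1/2) - x^(3/2) - x^(5/2) + x^(9/2)
observation: V(x) takes 3 values over 4 diagrams, fixing the grouping


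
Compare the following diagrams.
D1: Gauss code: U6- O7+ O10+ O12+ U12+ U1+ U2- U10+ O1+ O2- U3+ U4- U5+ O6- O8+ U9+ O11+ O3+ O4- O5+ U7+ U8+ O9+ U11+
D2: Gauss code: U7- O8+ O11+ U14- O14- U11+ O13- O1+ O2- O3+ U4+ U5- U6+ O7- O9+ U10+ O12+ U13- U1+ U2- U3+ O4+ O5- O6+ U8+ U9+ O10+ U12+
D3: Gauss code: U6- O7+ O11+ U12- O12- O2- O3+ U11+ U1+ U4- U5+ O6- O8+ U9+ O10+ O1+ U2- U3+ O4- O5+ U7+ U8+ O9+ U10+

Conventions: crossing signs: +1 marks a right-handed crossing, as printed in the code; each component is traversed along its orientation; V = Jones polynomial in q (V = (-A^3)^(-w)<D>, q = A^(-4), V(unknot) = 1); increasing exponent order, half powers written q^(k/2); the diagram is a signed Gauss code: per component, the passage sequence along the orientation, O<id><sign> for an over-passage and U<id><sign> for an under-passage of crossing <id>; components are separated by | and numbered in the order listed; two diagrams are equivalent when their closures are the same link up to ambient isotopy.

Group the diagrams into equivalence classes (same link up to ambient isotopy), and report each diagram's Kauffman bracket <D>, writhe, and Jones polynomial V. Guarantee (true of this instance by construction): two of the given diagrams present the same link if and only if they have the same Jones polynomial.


grouping into links: {D1, D2, D3}
V(D1) = q - q^2 + 2q^3 - q^4 + q^5 - q^6  (w +6, c 12, <D> = -A^-6 + A^-2 - A^2 + 2A^6 - A^10 + A^14)
V(D2) = q - q^2 + 2q^3 - q^4 + q^5 - q^6  (w +4, c 14, <D> = -A^-12 + A^-8 - A^-4 + 2 - A^4 + A^8)
V(D3) = q - q^2 + 2q^3 - q^4 + q^5 - q^6  [12 crossings, <D> = -A^-12 + A^-8 - A^-4 + 2 - A^4 + A^8, w = +4]
why: all 3 diagrams share one V(q), hence one class


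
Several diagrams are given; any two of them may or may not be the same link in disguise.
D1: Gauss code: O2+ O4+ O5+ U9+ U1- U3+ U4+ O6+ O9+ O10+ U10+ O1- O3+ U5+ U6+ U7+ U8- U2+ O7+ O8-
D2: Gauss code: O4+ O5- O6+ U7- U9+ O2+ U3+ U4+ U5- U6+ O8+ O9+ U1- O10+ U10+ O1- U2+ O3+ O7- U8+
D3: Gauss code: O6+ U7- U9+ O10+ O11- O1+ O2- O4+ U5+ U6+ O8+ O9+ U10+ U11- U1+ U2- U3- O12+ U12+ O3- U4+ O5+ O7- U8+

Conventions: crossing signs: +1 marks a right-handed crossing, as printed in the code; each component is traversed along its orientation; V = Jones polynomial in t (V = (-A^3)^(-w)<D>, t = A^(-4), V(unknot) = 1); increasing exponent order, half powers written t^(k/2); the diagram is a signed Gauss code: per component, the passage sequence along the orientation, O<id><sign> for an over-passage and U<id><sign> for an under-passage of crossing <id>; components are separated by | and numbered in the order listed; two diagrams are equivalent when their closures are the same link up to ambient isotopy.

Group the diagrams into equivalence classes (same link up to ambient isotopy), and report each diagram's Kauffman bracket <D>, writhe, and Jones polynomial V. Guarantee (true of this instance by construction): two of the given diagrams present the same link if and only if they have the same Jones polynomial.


classes: {D1} | {D2, D3}
V(D1) = t + t^3 - t^4  [10 crossings, <D> = -A^2 + A^6 + A^14, w = +6]
V(D2) = t - t^2 + 2t^3 - t^4 + t^5 - t^6  (w +4, c 10, <D> = -A^-12 + A^-8 - A^-4 + 2 - A^4 + A^8)
V(D3) = t - t^2 + 2t^3 - t^4 + t^5 - t^6  (w +4, c 12, <D> = -A^-12 + A^-8 - A^-4 + 2 - A^4 + A^8)
insight: V(t) takes 2 values over 3 diagrams, fixing the grouping


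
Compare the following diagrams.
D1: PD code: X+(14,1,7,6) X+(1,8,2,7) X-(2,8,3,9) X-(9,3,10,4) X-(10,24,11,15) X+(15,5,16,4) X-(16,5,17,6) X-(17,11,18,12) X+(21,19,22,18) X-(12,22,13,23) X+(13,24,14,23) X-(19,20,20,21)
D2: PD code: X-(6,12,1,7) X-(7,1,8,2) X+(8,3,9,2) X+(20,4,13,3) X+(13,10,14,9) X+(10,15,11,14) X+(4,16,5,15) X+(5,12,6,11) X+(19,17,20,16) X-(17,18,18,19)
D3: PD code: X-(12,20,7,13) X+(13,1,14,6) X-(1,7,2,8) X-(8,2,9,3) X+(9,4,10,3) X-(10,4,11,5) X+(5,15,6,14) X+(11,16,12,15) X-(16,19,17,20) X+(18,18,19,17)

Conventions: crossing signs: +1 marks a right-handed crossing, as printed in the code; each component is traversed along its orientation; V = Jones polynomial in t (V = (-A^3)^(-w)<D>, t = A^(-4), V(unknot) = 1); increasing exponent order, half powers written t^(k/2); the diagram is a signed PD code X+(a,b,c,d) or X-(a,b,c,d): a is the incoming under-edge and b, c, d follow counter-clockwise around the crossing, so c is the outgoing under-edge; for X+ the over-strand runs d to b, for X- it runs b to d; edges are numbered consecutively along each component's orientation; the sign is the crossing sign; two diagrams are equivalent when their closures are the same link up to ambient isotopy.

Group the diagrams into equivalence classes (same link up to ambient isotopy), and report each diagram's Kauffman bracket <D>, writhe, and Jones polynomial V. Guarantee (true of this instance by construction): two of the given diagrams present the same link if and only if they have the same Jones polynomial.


equivalence classes: {D1} | {D2} | {D3}
D1 (bracket A^-6 + A^-2 + A^2 + A^6; 12 crossings at w = -2): V = t^-3 + t^-2 + t^-1 + 1
V(D2) = t + 2t^3 + t^5  (w +4, c 10, <D> = A^-8 + 2 + A^8)
V(D3) = t^-2 + 2 + t^2  (w 0, c 10, <D> = A^-8 + 2 + A^8)
observation: 3 values of V(t) split the 3 diagrams


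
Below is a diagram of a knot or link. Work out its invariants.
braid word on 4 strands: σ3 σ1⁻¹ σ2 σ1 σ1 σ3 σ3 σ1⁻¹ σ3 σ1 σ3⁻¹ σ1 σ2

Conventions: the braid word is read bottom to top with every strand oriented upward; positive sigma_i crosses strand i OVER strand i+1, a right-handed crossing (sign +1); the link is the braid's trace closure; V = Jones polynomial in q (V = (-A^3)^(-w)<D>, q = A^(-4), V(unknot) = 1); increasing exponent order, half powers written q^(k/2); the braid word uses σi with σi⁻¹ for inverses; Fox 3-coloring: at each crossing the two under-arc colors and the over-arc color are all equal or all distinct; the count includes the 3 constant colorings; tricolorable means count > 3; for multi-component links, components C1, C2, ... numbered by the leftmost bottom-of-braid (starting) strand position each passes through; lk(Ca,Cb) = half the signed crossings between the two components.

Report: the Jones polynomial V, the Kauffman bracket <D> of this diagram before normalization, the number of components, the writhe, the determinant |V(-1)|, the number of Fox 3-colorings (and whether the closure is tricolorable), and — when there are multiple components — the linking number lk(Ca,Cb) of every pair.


V(q) = q^2 - q^3 + 3q^4 - 3q^5 + 3q^6 - 3q^7 + 2q^8 - q^9
bracket: A^-15 - 2A^-11 + 3A^-7 - 3A^-3 + 3A - 3A^5 + A^9 - A^13, w = +7
1 component, writhe +7, over 13 crossings
det 17, colorings 3 of 3^13 — not tricolorable
observation: w = +7 (over 13 crossings) is diagram-only; (-A^3)^(-7) removes it from V
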